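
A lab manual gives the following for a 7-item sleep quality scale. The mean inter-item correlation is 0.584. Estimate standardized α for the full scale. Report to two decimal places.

Standardized α = k·r̄ / (1 + (k−1)·r̄) = 7 × 0.584 / (1 + 6 × 0.584)
  = 4.0880 / 4.5040 = 0.91

standardized α = 0.91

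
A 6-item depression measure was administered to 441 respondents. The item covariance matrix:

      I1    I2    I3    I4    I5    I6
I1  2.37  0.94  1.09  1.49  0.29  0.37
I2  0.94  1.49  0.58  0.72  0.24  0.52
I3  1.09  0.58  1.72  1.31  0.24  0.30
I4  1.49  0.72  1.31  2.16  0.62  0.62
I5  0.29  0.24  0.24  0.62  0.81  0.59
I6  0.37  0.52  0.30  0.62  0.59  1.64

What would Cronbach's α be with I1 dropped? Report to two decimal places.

α = 0.74

Remaining items: I2, I3, I4, I5, I6 (k = 5).
ΣVar(i) = 1.49 + 1.72 + 2.16 + 0.81 + 1.64 = 7.82
σ²_T = 7.82 + 2 × 5.74 = 19.30
α (item deleted) = (5/4)·(1 − 7.82/19.30) = 0.74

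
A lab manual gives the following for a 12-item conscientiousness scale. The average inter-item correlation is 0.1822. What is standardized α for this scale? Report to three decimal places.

Standardized α = k·r̄ / (1 + (k−1)·r̄) = 12 × 0.1822 / (1 + 11 × 0.1822)
  = 2.1864 / 3.0042 = 0.728

α = 0.728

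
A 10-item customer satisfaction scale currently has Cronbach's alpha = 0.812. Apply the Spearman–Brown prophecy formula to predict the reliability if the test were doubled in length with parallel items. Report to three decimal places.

Length factor m = 2
α' = m·α / (1 + (m−1)·α)
   = 2 × 0.812 / (1 + (2 − 1) × 0.812)
   = 1.6240 / 1.8120 = 0.896

predicted reliability = 0.896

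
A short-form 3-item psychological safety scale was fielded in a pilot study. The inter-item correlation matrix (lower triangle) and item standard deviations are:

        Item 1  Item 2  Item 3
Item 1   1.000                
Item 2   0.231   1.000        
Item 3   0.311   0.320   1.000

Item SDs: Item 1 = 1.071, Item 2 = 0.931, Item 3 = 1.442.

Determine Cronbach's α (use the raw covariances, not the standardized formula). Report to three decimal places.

Σσ²ᵢ = 1.071² + 0.931² + 1.442² = 4.0932
Covariances σ_ij = r_ij · s_i · s_j:
  σ(Item 1,Item 2) = 0.231 × 1.071 × 0.931 = 0.2303
  σ(Item 1,Item 3) = 0.311 × 1.071 × 1.442 = 0.4803
  σ(Item 2,Item 3) = 0.320 × 0.931 × 1.442 = 0.4296
σ²_T = Σσ²ᵢ + 2·Σσ_ij = 4.0932 + 2 × 1.1402 = 6.3736
α = (3/2)·(1 − 4.0932/6.3736) = 0.537

Cronbach's α = 0.537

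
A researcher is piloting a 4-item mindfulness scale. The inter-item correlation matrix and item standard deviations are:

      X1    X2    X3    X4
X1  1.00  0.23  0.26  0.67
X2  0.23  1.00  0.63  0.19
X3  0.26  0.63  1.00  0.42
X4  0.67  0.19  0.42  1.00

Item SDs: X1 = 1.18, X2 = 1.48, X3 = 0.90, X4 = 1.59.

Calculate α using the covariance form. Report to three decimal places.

Σσ²ᵢ = 1.18² + 1.48² + 0.90² + 1.59² = 6.9209
Covariances σ_ij = r_ij · s_i · s_j:
  σ(X1,X2) = 0.23 × 1.18 × 1.48 = 0.4017
  σ(X1,X3) = 0.26 × 1.18 × 0.90 = 0.2761
  σ(X1,X4) = 0.67 × 1.18 × 1.59 = 1.2571
  σ(X2,X3) = 0.63 × 1.48 × 0.90 = 0.8392
  σ(X2,X4) = 0.19 × 1.48 × 1.59 = 0.4471
  σ(X3,X4) = 0.42 × 0.90 × 1.59 = 0.6010
σ²_T = Σσ²ᵢ + 2·Σσ_ij = 6.9209 + 2 × 3.8222 = 14.5653
α = (4/3)·(1 − 6.9209/14.5653) = 0.700

α = 0.700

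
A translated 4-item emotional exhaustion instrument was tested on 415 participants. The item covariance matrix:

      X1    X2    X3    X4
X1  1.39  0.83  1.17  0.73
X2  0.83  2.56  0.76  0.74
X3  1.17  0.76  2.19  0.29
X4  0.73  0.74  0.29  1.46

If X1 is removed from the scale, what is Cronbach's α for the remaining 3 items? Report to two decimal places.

Remaining items: X2, X3, X4 (k = 3).
ΣVar(i) = 2.56 + 2.19 + 1.46 = 6.21
σ²_total = 6.21 + 2 × 1.79 = 9.79
α (item deleted) = (3/2)·(1 − 6.21/9.79) = 0.55

Cronbach's α = 0.55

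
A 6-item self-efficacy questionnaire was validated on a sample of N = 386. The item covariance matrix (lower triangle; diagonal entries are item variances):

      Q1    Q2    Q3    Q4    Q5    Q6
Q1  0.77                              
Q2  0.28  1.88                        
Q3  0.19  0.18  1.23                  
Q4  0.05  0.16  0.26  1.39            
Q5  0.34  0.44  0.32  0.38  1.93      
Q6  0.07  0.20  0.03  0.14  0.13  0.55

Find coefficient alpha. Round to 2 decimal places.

coefficient alpha = 0.54

Σσ²ᵢ = 0.77 + 1.88 + 1.23 + 1.39 + 1.93 + 0.55 = 7.75
Sum of the distinct covariances = 3.17
Var(T) = 7.75 + 2 × 3.17 = 14.09
α = (k/(k−1))·(1 − Σσ²ᵢ/Var(T)) = (6/5)·(1 − 7.75/14.09) = 0.54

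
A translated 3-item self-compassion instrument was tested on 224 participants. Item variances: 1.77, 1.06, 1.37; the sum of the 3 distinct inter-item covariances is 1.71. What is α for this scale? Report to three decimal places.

Σσᵢ² = 1.77 + 1.06 + 1.37 = 4.20
Sum of distinct covariances = 1.71
Var(T) = Σσᵢ² + 2·Σcov = 4.20 + 2 × 1.71 = 7.62
α = (3/2)·(1 − 4.20/7.62) = 0.673

α = 0.673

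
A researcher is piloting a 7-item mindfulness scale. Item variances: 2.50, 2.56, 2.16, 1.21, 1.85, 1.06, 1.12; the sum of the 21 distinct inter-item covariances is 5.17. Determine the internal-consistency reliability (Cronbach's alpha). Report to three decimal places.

Σσ²ᵢ = 2.50 + 2.56 + 2.16 + 1.21 + 1.85 + 1.06 + 1.12 = 12.46
Sum of distinct covariances = 5.17
σ²_T = Σσ²ᵢ + 2·Σcov = 12.46 + 2 × 5.17 = 22.80
α = (7/6)·(1 − 12.46/22.80) = 0.529

α = 0.529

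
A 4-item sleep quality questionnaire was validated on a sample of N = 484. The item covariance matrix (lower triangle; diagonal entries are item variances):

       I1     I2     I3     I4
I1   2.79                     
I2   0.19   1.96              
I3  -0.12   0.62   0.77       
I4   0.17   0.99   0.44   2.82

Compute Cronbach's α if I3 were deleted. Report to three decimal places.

Remaining items: I1, I2, I4 (k = 3).
ΣVar(i) = 2.79 + 1.96 + 2.82 = 7.57
total variance = 7.57 + 2 × 1.35 = 10.27
α (item deleted) = (3/2)·(1 − 7.57/10.27) = 0.394

Cronbach's α = 0.394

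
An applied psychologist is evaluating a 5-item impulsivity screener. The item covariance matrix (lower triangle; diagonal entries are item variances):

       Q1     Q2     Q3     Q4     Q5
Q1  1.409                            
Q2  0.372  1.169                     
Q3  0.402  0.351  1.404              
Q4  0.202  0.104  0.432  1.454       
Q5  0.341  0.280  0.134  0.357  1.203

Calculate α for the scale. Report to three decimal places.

ΣVar(i) = 1.409 + 1.169 + 1.404 + 1.454 + 1.203 = 6.639
Sum of off-diagonal covariances = 2.975
total variance = 6.639 + 2 × 2.975 = 12.589
α = (k/(k−1))·(1 − ΣVar(i)/total variance) = (5/4)·(1 − 6.639/12.589) = 0.591

α = 0.591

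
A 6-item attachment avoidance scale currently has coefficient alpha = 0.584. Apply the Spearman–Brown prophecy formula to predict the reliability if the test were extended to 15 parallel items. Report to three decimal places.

Length factor m = 15/6 = 2.5000
α' = m·α / (1 + (m−1)·α)
   = 15/6 × 0.584 / (1 + (15/6 − 1) × 0.584)
   = 1.4600 / 1.8760 = 0.778

predicted reliability = 0.778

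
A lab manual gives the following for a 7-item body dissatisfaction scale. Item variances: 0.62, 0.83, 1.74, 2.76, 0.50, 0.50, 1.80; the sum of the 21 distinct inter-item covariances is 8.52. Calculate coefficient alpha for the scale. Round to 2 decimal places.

Σσ²ᵢ = 0.62 + 0.83 + 1.74 + 2.76 + 0.50 + 0.50 + 1.80 = 8.75
Sum of distinct covariances = 8.52
total variance = Σσ²ᵢ + 2·Σcov = 8.75 + 2 × 8.52 = 25.79
α = (7/6)·(1 − 8.75/25.79) = 0.77

α = 0.77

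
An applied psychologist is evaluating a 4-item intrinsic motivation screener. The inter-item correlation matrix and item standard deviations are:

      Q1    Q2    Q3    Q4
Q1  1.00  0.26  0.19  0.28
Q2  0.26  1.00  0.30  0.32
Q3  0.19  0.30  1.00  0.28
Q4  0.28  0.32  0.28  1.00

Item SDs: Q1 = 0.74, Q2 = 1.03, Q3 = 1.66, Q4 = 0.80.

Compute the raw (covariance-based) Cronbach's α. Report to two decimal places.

Σσ²ᵢ = 0.74² + 1.03² + 1.66² + 0.80² = 5.0041
Covariances σ_ij = r_ij · s_i · s_j:
  σ(Q1,Q2) = 0.26 × 0.74 × 1.03 = 0.1982
  σ(Q1,Q3) = 0.19 × 0.74 × 1.66 = 0.2334
  σ(Q1,Q4) = 0.28 × 0.74 × 0.80 = 0.1658
  σ(Q2,Q3) = 0.30 × 1.03 × 1.66 = 0.5129
  σ(Q2,Q4) = 0.32 × 1.03 × 0.80 = 0.2637
  σ(Q3,Q4) = 0.28 × 1.66 × 0.80 = 0.3718
σ²_T = Σσ²ᵢ + 2·Σσ_ij = 5.0041 + 2 × 1.7458 = 8.4957
α = (4/3)·(1 − 5.0041/8.4957) = 0.55

Cronbach's α = 0.55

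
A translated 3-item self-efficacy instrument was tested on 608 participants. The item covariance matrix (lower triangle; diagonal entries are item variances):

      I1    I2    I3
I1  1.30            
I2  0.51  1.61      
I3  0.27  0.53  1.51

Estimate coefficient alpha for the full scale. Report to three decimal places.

Σσ²ᵢ = 1.30 + 1.61 + 1.51 = 4.42
Sum of the distinct covariances = 1.31
Var(T) = 4.42 + 2 × 1.31 = 7.04
α = (k/(k−1))·(1 − Σσ²ᵢ/Var(T)) = (3/2)·(1 − 4.42/7.04) = 0.558

coefficient alpha = 0.558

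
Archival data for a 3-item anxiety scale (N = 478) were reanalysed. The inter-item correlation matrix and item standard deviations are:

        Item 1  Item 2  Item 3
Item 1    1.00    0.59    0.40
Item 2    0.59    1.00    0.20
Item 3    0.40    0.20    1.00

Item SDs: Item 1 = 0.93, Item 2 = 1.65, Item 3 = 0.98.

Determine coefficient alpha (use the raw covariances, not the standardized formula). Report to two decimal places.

Σσ²ᵢ = 0.93² + 1.65² + 0.98² = 4.5478
Covariances σ_ij = r_ij · s_i · s_j:
  σ(Item 1,Item 2) = 0.59 × 0.93 × 1.65 = 0.9054
  σ(Item 1,Item 3) = 0.40 × 0.93 × 0.98 = 0.3646
  σ(Item 2,Item 3) = 0.20 × 1.65 × 0.98 = 0.3234
σ²_T = Σσ²ᵢ + 2·Σσ_ij = 4.5478 + 2 × 1.5934 = 7.7346
α = (3/2)·(1 − 4.5478/7.7346) = 0.62

α = 0.62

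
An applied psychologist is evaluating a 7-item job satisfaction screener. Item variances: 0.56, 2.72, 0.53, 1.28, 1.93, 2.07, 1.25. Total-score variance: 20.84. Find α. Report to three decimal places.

α = 0.588

Σσᵢ² = 0.56 + 2.72 + 0.53 + 1.28 + 1.93 + 2.07 + 1.25 = 10.34
α = (k/(k−1))·(1 − Σσᵢ²/σ²_total) = (7/6)·(1 − 10.34/20.84) = 0.588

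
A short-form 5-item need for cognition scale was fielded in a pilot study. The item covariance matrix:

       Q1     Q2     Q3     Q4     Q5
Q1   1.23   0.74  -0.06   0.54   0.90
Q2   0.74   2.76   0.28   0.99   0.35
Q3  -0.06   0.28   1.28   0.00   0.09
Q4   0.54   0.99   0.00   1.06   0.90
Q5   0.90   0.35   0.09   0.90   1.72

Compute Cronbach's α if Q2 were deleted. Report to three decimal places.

Remaining items: Q1, Q3, Q4, Q5 (k = 4).
ΣVar(i) = 1.23 + 1.28 + 1.06 + 1.72 = 5.29
total variance = 5.29 + 2 × 2.37 = 10.03
α (item deleted) = (4/3)·(1 − 5.29/10.03) = 0.630

α = 0.630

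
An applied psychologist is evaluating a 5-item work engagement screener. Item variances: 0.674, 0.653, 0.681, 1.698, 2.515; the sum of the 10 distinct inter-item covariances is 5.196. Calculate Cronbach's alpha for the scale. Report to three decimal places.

Cronbach's alpha = 0.782

Σσ²ᵢ = 0.674 + 0.653 + 0.681 + 1.698 + 2.515 = 6.221
Sum of distinct covariances = 5.196
Var(T) = Σσ²ᵢ + 2·Σcov = 6.221 + 2 × 5.196 = 16.613
α = (5/4)·(1 − 6.221/16.613) = 0.782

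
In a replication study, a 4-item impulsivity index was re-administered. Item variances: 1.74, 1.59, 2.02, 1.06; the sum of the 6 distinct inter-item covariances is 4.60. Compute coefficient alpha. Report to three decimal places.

α = 0.786

Σσᵢ² = 1.74 + 1.59 + 2.02 + 1.06 = 6.41
Sum of distinct covariances = 4.60
Var(T) = Σσᵢ² + 2·Σcov = 6.41 + 2 × 4.60 = 15.61
α = (4/3)·(1 − 6.41/15.61) = 0.786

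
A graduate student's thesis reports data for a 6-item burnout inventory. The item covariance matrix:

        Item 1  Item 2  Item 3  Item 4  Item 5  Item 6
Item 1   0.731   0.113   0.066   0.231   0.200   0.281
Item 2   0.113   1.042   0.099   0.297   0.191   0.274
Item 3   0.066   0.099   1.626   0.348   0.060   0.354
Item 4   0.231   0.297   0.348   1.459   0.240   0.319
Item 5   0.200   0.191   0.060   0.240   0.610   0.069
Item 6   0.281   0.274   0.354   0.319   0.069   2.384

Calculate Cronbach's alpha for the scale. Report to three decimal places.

Cronbach's alpha = 0.533

Σσᵢ² = 0.731 + 1.042 + 1.626 + 1.459 + 0.610 + 2.384 = 7.852
Σ_{i<j} σ_ij = 3.142
σ²_total = 7.852 + 2 × 3.142 = 14.136
α = (k/(k−1))·(1 − Σσᵢ²/σ²_total) = (6/5)·(1 − 7.852/14.136) = 0.533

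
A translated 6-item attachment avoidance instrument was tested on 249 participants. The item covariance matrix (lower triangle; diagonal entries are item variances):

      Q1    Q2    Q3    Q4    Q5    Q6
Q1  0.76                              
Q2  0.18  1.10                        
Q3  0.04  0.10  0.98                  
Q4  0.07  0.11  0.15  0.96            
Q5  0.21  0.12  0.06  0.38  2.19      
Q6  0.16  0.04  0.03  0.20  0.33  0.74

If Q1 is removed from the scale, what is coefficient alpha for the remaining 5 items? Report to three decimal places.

coefficient alpha = 0.422

Remaining items: Q2, Q3, Q4, Q5, Q6 (k = 5).
Σσᵢ² = 1.10 + 0.98 + 0.96 + 2.19 + 0.74 = 5.97
Var(T) = 5.97 + 2 × 1.52 = 9.01
α (item deleted) = (5/4)·(1 − 5.97/9.01) = 0.422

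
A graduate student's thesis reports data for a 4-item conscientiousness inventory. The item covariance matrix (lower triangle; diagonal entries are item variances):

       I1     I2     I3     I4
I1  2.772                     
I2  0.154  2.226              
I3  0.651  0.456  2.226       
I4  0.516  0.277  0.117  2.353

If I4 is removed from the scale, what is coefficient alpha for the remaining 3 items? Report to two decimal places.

coefficient alpha = 0.39

Remaining items: I1, I2, I3 (k = 3).
sum of item variances = 2.772 + 2.226 + 2.226 = 7.224
Var(T) = 7.224 + 2 × 1.261 = 9.746
α (item deleted) = (3/2)·(1 − 7.224/9.746) = 0.39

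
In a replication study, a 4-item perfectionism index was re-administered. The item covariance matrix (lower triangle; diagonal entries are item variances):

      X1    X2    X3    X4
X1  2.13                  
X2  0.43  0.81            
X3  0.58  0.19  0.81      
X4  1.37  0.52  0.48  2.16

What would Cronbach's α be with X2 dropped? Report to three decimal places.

Remaining items: X1, X3, X4 (k = 3).
Σσᵢ² = 2.13 + 0.81 + 2.16 = 5.10
Var(T) = 5.10 + 2 × 2.43 = 9.96
α (item deleted) = (3/2)·(1 − 5.10/9.96) = 0.732

α = 0.732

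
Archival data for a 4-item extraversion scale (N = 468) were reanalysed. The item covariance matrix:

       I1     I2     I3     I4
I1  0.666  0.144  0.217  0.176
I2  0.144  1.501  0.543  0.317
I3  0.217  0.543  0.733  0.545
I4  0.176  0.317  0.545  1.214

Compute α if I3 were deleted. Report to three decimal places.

α = 0.411

Remaining items: I1, I2, I4 (k = 3).
Σσ²ᵢ = 0.666 + 1.501 + 1.214 = 3.381
σ²_T = 3.381 + 2 × 0.637 = 4.655
α (item deleted) = (3/2)·(1 − 3.381/4.655) = 0.411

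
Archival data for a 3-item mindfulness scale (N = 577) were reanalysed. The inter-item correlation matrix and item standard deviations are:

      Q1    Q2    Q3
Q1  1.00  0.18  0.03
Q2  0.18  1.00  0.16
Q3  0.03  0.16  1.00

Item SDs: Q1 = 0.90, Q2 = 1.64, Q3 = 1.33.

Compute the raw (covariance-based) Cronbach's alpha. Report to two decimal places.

Σσ²ᵢ = 0.90² + 1.64² + 1.33² = 5.2685
Covariances σ_ij = r_ij · s_i · s_j:
  σ(Q1,Q2) = 0.18 × 0.90 × 1.64 = 0.2657
  σ(Q1,Q3) = 0.03 × 0.90 × 1.33 = 0.0359
  σ(Q2,Q3) = 0.16 × 1.64 × 1.33 = 0.3490
σ²_T = Σσ²ᵢ + 2·Σσ_ij = 5.2685 + 2 × 0.6506 = 6.5697
α = (3/2)·(1 − 5.2685/6.5697) = 0.30

Cronbach's alpha = 0.30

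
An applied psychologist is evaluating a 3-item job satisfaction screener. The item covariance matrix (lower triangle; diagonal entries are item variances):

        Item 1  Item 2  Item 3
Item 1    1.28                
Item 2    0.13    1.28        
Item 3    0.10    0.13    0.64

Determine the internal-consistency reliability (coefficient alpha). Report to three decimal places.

coefficient alpha = 0.276

Σσ²ᵢ = 1.28 + 1.28 + 0.64 = 3.20
Σ_{i<j} σ_ij = 0.36
total variance = 3.20 + 2 × 0.36 = 3.92
α = (k/(k−1))·(1 − Σσ²ᵢ/total variance) = (3/2)·(1 − 3.20/3.92) = 0.276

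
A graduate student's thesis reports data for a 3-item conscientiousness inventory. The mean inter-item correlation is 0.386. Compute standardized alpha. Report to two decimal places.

Standardized α = k·r̄ / (1 + (k−1)·r̄) = 3 × 0.386 / (1 + 2 × 0.386)
  = 1.1580 / 1.7720 = 0.65

α = 0.65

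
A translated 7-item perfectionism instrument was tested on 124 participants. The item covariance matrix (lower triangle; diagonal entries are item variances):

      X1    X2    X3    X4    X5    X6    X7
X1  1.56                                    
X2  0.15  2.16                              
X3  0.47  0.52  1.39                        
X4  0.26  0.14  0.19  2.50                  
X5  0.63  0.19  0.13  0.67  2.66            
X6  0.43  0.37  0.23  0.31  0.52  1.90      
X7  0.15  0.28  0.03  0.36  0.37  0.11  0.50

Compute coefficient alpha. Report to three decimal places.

coefficient alpha = 0.591

sum of item variances = 1.56 + 2.16 + 1.39 + 2.50 + 2.66 + 1.90 + 0.50 = 12.67
Sum of the distinct covariances = 6.51
σ²_total = 12.67 + 2 × 6.51 = 25.69
α = (k/(k−1))·(1 − sum of item variances/σ²_total) = (7/6)·(1 − 12.67/25.69) = 0.591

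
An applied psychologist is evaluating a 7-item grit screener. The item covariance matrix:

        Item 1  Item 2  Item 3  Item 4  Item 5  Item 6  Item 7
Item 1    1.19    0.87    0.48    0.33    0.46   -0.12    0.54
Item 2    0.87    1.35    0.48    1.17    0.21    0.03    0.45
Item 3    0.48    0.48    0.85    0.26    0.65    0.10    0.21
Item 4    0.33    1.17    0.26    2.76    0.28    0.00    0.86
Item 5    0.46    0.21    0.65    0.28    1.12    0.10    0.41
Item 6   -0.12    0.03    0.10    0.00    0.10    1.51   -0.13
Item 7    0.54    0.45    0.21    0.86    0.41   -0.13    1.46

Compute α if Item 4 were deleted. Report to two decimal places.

Remaining items: Item 1, Item 2, Item 3, Item 5, Item 6, Item 7 (k = 6).
Σσ²ᵢ = 1.19 + 1.35 + 0.85 + 1.12 + 1.51 + 1.46 = 7.48
Var(T) = 7.48 + 2 × 4.74 = 16.96
α (item deleted) = (6/5)·(1 − 7.48/16.96) = 0.67

α = 0.67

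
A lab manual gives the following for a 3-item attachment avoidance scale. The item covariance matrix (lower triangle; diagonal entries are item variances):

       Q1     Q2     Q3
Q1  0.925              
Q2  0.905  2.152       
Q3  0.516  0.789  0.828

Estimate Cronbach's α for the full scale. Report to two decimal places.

α = 0.80

Σσ²ᵢ = 0.925 + 2.152 + 0.828 = 3.905
Sum of off-diagonal covariances = 2.210
Var(T) = 3.905 + 2 × 2.210 = 8.325
α = (k/(k−1))·(1 − Σσ²ᵢ/Var(T)) = (3/2)·(1 − 3.905/8.325) = 0.80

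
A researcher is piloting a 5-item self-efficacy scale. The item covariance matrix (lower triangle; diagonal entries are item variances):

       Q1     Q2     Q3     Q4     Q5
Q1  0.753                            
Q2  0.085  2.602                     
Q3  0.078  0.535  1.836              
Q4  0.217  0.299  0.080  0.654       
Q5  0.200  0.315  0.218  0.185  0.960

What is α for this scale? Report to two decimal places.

α = 0.49

Σσ²ᵢ = 0.753 + 2.602 + 1.836 + 0.654 + 0.960 = 6.805
Σ_{i<j} σ_ij = 2.212
Var(T) = 6.805 + 2 × 2.212 = 11.229
α = (k/(k−1))·(1 − Σσ²ᵢ/Var(T)) = (5/4)·(1 − 6.805/11.229) = 0.49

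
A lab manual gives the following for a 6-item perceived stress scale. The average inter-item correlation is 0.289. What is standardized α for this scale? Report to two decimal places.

standardized α = 0.71

Standardized α = k·r̄ / (1 + (k−1)·r̄) = 6 × 0.289 / (1 + 5 × 0.289)
  = 1.7340 / 2.4450 = 0.71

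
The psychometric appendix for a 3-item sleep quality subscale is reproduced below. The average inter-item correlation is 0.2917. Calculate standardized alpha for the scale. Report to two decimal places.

Standardized α = k·r̄ / (1 + (k−1)·r̄) = 3 × 0.2917 / (1 + 2 × 0.2917)
  = 0.8751 / 1.5834 = 0.55

α = 0.55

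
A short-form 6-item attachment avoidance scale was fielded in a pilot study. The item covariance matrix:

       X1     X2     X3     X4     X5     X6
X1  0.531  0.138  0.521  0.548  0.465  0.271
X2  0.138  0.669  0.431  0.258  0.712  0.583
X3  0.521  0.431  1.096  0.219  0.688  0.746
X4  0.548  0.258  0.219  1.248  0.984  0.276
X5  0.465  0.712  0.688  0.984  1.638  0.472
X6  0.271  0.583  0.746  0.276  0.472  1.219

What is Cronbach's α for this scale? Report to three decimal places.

sum of item variances = 0.531 + 0.669 + 1.096 + 1.248 + 1.638 + 1.219 = 6.401
Sum of off-diagonal covariances = 7.312
σ²_total = 6.401 + 2 × 7.312 = 21.025
α = (k/(k−1))·(1 − sum of item variances/σ²_total) = (6/5)·(1 − 6.401/21.025) = 0.835

Cronbach's α = 0.835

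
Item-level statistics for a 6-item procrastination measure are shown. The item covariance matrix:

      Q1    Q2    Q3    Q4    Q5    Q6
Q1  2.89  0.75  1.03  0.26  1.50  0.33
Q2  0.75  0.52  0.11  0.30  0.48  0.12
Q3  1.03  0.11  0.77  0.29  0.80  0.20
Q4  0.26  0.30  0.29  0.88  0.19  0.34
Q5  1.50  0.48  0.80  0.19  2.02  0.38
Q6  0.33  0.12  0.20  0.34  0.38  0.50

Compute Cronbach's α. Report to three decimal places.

Cronbach's α = 0.782

Σσ²ᵢ = 2.89 + 0.52 + 0.77 + 0.88 + 2.02 + 0.50 = 7.58
Sum of the distinct covariances = 7.08
σ²_T = 7.58 + 2 × 7.08 = 21.74
α = (k/(k−1))·(1 − Σσ²ᵢ/σ²_T) = (6/5)·(1 − 7.58/21.74) = 0.782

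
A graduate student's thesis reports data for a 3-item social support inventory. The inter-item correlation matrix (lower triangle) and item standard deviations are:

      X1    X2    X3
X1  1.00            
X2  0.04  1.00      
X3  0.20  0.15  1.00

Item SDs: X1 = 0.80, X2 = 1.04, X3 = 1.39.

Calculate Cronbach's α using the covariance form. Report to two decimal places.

Σσ²ᵢ = 0.80² + 1.04² + 1.39² = 3.6537
Covariances σ_ij = r_ij · s_i · s_j:
  σ(X1,X2) = 0.04 × 0.80 × 1.04 = 0.0333
  σ(X1,X3) = 0.20 × 0.80 × 1.39 = 0.2224
  σ(X2,X3) = 0.15 × 1.04 × 1.39 = 0.2168
σ²_T = Σσ²ᵢ + 2·Σσ_ij = 3.6537 + 2 × 0.4725 = 4.5987
α = (3/2)·(1 − 3.6537/4.5987) = 0.31

Cronbach's α = 0.31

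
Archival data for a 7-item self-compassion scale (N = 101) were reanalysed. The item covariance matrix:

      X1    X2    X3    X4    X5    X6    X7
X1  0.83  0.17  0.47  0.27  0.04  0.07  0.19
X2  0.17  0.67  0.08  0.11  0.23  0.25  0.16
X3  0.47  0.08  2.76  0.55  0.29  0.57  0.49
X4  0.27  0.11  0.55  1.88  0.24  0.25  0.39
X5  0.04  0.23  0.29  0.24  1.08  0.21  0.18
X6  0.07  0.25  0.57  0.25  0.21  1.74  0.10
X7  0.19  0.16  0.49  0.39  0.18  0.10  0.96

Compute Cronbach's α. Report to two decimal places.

ΣVar(i) = 0.83 + 0.67 + 2.76 + 1.88 + 1.08 + 1.74 + 0.96 = 9.92
Σ_{i<j} σ_ij = 5.31
Var(T) = 9.92 + 2 × 5.31 = 20.54
α = (k/(k−1))·(1 − ΣVar(i)/Var(T)) = (7/6)·(1 − 9.92/20.54) = 0.60

Cronbach's α = 0.60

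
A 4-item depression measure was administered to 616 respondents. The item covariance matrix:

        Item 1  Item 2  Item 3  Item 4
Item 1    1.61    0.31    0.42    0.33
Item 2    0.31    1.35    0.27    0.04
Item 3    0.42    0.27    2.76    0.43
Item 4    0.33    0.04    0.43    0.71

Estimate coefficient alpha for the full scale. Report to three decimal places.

coefficient alpha = 0.479

Σσᵢ² = 1.61 + 1.35 + 2.76 + 0.71 = 6.43
Sum of off-diagonal covariances = 1.80
total variance = 6.43 + 2 × 1.80 = 10.03
α = (k/(k−1))·(1 − Σσᵢ²/total variance) = (4/3)·(1 − 6.43/10.03) = 0.479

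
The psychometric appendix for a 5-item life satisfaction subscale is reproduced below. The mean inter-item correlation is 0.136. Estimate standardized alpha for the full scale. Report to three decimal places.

α = 0.440

Standardized α = k·r̄ / (1 + (k−1)·r̄) = 5 × 0.136 / (1 + 4 × 0.136)
  = 0.6800 / 1.5440 = 0.440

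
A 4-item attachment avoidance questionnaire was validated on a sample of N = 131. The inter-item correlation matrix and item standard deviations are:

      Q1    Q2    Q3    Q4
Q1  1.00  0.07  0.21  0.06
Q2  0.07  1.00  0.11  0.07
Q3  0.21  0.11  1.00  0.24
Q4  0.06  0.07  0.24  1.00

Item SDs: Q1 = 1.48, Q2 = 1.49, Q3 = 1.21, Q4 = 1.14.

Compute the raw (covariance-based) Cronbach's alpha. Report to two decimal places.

Σσ²ᵢ = 1.48² + 1.49² + 1.21² + 1.14² = 7.1742
Covariances σ_ij = r_ij · s_i · s_j:
  σ(Q1,Q2) = 0.07 × 1.48 × 1.49 = 0.1544
  σ(Q1,Q3) = 0.21 × 1.48 × 1.21 = 0.3761
  σ(Q1,Q4) = 0.06 × 1.48 × 1.14 = 0.1012
  σ(Q2,Q3) = 0.11 × 1.49 × 1.21 = 0.1983
  σ(Q2,Q4) = 0.07 × 1.49 × 1.14 = 0.1189
  σ(Q3,Q4) = 0.24 × 1.21 × 1.14 = 0.3311
σ²_T = Σσ²ᵢ + 2·Σσ_ij = 7.1742 + 2 × 1.2800 = 9.7342
α = (4/3)·(1 − 7.1742/9.7342) = 0.35

Cronbach's alpha = 0.35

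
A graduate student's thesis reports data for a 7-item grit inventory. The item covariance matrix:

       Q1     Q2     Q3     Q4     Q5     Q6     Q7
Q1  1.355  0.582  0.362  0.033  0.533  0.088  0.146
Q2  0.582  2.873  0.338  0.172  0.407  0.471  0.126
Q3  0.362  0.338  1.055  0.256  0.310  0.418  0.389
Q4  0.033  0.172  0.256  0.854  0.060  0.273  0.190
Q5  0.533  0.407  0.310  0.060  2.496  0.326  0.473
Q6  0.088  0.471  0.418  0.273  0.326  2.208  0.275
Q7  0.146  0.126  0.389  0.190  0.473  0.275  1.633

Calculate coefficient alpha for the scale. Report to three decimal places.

ΣVar(i) = 1.355 + 2.873 + 1.055 + 0.854 + 2.496 + 2.208 + 1.633 = 12.474
Sum of off-diagonal covariances = 6.228
σ²_total = 12.474 + 2 × 6.228 = 24.930
α = (k/(k−1))·(1 − ΣVar(i)/σ²_total) = (7/6)·(1 − 12.474/24.930) = 0.583

α = 0.583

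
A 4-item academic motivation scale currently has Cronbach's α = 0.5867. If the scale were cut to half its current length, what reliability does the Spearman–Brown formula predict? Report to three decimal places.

predicted reliability = 0.415

Length factor m = 1/2
α' = m·α / (1 − (1−m)·α)
   = 1/2 × 0.5867 / (1 − (1 − 1/2) × 0.5867)
   = 0.2933 / 0.7067 = 0.415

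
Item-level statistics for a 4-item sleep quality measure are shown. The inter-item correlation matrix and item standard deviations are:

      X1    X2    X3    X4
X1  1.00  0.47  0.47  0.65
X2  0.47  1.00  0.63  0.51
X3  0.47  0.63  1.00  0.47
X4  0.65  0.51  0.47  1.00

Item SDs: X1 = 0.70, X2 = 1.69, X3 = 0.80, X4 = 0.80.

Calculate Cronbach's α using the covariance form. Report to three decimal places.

Σσ²ᵢ = 0.70² + 1.69² + 0.80² + 0.80² = 4.6261
Covariances σ_ij = r_ij · s_i · s_j:
  σ(X1,X2) = 0.47 × 0.70 × 1.69 = 0.5560
  σ(X1,X3) = 0.47 × 0.70 × 0.80 = 0.2632
  σ(X1,X4) = 0.65 × 0.70 × 0.80 = 0.3640
  σ(X2,X3) = 0.63 × 1.69 × 0.80 = 0.8518
  σ(X2,X4) = 0.51 × 1.69 × 0.80 = 0.6895
  σ(X3,X4) = 0.47 × 0.80 × 0.80 = 0.3008
σ²_T = Σσ²ᵢ + 2·Σσ_ij = 4.6261 + 2 × 3.0253 = 10.6767
α = (4/3)·(1 − 4.6261/10.6767) = 0.756

α = 0.756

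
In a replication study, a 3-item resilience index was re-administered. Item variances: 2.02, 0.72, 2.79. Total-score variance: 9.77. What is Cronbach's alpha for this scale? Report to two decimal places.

sum of item variances = 2.02 + 0.72 + 2.79 = 5.53
α = (k/(k−1))·(1 − sum of item variances/σ²_total) = (3/2)·(1 − 5.53/9.77) = 0.65

Cronbach's alpha = 0.65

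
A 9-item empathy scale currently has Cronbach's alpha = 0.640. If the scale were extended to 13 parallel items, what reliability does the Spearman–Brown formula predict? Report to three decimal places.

Length factor m = 13/9 = 1.4444
α' = m·α / (1 + (m−1)·α)
   = 13/9 × 0.640 / (1 + (13/9 − 1) × 0.640)
   = 0.9244 / 1.2844 = 0.720

predicted reliability = 0.720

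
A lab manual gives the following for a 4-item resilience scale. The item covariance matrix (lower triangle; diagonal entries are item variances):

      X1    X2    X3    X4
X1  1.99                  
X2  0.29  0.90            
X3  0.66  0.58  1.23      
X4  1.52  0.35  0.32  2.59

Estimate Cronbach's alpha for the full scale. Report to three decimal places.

α = 0.701

ΣVar(i) = 1.99 + 0.90 + 1.23 + 2.59 = 6.71
Sum of the distinct covariances = 3.72
σ²_T = 6.71 + 2 × 3.72 = 14.15
α = (k/(k−1))·(1 − ΣVar(i)/σ²_T) = (4/3)·(1 − 6.71/14.15) = 0.701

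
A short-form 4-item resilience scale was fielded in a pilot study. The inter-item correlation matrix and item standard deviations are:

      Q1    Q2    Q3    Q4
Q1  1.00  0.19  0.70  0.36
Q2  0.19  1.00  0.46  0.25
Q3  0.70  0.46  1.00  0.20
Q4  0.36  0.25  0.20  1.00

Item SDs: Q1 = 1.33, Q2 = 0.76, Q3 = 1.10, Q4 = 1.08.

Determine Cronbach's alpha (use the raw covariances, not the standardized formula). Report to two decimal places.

Σσ²ᵢ = 1.33² + 0.76² + 1.10² + 1.08² = 4.7229
Covariances σ_ij = r_ij · s_i · s_j:
  σ(Q1,Q2) = 0.19 × 1.33 × 0.76 = 0.1921
  σ(Q1,Q3) = 0.70 × 1.33 × 1.10 = 1.0241
  σ(Q1,Q4) = 0.36 × 1.33 × 1.08 = 0.5171
  σ(Q2,Q3) = 0.46 × 0.76 × 1.10 = 0.3846
  σ(Q2,Q4) = 0.25 × 0.76 × 1.08 = 0.2052
  σ(Q3,Q4) = 0.20 × 1.10 × 1.08 = 0.2376
σ²_T = Σσ²ᵢ + 2·Σσ_ij = 4.7229 + 2 × 2.5607 = 9.8443
α = (4/3)·(1 − 4.7229/9.8443) = 0.69

α = 0.69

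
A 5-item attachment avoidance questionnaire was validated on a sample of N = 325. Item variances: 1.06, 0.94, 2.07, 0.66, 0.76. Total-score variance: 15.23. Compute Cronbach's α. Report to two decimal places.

Σσ²ᵢ = 1.06 + 0.94 + 2.07 + 0.66 + 0.76 = 5.49
α = (k/(k−1))·(1 − Σσ²ᵢ/Var(T)) = (5/4)·(1 − 5.49/15.23) = 0.80

α = 0.80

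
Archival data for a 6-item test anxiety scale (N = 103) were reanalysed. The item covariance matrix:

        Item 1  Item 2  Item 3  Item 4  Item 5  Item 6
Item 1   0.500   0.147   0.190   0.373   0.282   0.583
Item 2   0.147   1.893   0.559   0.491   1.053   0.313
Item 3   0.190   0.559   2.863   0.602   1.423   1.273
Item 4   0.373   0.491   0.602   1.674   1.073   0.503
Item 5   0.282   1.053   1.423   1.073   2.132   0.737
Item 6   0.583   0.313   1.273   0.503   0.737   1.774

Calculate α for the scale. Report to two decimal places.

α = 0.77

ΣVar(i) = 0.500 + 1.893 + 2.863 + 1.674 + 2.132 + 1.774 = 10.836
Σ_{i<j} σ_ij = 9.602
σ²_total = 10.836 + 2 × 9.602 = 30.040
α = (k/(k−1))·(1 − ΣVar(i)/σ²_total) = (6/5)·(1 − 10.836/30.040) = 0.77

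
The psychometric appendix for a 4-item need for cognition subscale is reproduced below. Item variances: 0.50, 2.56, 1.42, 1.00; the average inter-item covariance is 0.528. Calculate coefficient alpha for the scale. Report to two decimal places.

sum of item variances = 0.50 + 2.56 + 1.42 + 1.00 = 5.48
Sum of the 6 distinct covariances = 6 × 0.528 = 3.168
σ²_T = sum of item variances + 2·Σcov = 5.48 + 2 × 3.168 = 11.816
α = (4/3)·(1 − 5.48/11.816) = 0.71

coefficient alpha = 0.71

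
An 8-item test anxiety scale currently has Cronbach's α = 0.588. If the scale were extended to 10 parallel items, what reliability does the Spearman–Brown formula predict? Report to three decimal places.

predicted reliability = 0.641

Length factor m = 10/8 = 1.2500
α' = m·α / (1 + (m−1)·α)
   = 10/8 × 0.588 / (1 + (10/8 − 1) × 0.588)
   = 0.7350 / 1.1470 = 0.641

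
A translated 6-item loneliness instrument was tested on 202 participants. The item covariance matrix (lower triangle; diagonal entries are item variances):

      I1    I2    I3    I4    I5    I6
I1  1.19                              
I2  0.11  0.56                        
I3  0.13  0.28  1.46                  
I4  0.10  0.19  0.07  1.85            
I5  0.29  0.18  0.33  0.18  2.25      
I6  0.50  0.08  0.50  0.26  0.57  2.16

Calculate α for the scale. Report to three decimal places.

α = 0.532

Σσ²ᵢ = 1.19 + 0.56 + 1.46 + 1.85 + 2.25 + 2.16 = 9.47
Σ_{i<j} σ_ij = 3.77
total variance = 9.47 + 2 × 3.77 = 17.01
α = (k/(k−1))·(1 − Σσ²ᵢ/total variance) = (6/5)·(1 − 9.47/17.01) = 0.532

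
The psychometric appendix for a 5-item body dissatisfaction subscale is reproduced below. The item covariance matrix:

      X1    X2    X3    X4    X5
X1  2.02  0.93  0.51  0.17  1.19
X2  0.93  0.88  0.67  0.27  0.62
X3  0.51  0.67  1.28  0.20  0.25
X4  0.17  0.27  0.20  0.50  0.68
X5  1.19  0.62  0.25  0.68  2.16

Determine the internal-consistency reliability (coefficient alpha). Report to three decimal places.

coefficient alpha = 0.770

Σσ²ᵢ = 2.02 + 0.88 + 1.28 + 0.50 + 2.16 = 6.84
Sum of the distinct covariances = 5.49
total variance = 6.84 + 2 × 5.49 = 17.82
α = (k/(k−1))·(1 − Σσ²ᵢ/total variance) = (5/4)·(1 − 6.84/17.82) = 0.770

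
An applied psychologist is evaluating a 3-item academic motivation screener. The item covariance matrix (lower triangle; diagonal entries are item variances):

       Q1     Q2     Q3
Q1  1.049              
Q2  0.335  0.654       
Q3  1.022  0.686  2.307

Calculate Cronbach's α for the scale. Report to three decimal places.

Cronbach's α = 0.757

Σσᵢ² = 1.049 + 0.654 + 2.307 = 4.010
Sum of off-diagonal covariances = 2.043
total variance = 4.010 + 2 × 2.043 = 8.096
α = (k/(k−1))·(1 − Σσᵢ²/total variance) = (3/2)·(1 − 4.010/8.096) = 0.757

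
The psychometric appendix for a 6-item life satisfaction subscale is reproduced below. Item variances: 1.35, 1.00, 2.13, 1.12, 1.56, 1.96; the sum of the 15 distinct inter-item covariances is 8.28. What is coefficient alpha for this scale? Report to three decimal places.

α = 0.774

Σσᵢ² = 1.35 + 1.00 + 2.13 + 1.12 + 1.56 + 1.96 = 9.12
Sum of distinct covariances = 8.28
σ²_T = Σσᵢ² + 2·Σcov = 9.12 + 2 × 8.28 = 25.68
α = (6/5)·(1 − 9.12/25.68) = 0.774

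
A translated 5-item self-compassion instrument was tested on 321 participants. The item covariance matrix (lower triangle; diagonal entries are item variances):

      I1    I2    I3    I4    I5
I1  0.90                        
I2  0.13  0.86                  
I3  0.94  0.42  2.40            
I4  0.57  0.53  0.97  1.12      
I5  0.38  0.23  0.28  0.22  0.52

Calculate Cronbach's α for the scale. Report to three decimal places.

ΣVar(i) = 0.90 + 0.86 + 2.40 + 1.12 + 0.52 = 5.80
Sum of off-diagonal covariances = 4.67
σ²_T = 5.80 + 2 × 4.67 = 15.14
α = (k/(k−1))·(1 − ΣVar(i)/σ²_T) = (5/4)·(1 − 5.80/15.14) = 0.771

Cronbach's α = 0.771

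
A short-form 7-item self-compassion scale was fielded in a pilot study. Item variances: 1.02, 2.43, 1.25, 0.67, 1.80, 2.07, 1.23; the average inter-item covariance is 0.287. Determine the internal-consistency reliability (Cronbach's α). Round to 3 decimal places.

Cronbach's α = 0.624

Σσᵢ² = 1.02 + 2.43 + 1.25 + 0.67 + 1.80 + 2.07 + 1.23 = 10.47
Sum of the 21 distinct covariances = 21 × 0.287 = 6.027
Var(T) = Σσᵢ² + 2·Σcov = 10.47 + 2 × 6.027 = 22.524
α = (7/6)·(1 − 10.47/22.524) = 0.624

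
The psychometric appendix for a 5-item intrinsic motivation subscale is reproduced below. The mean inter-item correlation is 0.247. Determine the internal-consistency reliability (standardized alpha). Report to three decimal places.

Standardized α = k·r̄ / (1 + (k−1)·r̄) = 5 × 0.247 / (1 + 4 × 0.247)
  = 1.2350 / 1.9880 = 0.621

α = 0.621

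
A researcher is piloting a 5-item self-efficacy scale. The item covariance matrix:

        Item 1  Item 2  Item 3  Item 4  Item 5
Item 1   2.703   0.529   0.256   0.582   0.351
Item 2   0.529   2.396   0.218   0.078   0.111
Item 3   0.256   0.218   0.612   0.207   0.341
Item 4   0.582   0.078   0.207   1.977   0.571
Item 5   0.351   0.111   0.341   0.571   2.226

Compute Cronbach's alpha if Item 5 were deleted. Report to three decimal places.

Remaining items: Item 1, Item 2, Item 3, Item 4 (k = 4).
ΣVar(i) = 2.703 + 2.396 + 0.612 + 1.977 = 7.688
σ²_total = 7.688 + 2 × 1.870 = 11.428
α (item deleted) = (4/3)·(1 − 7.688/11.428) = 0.436

α = 0.436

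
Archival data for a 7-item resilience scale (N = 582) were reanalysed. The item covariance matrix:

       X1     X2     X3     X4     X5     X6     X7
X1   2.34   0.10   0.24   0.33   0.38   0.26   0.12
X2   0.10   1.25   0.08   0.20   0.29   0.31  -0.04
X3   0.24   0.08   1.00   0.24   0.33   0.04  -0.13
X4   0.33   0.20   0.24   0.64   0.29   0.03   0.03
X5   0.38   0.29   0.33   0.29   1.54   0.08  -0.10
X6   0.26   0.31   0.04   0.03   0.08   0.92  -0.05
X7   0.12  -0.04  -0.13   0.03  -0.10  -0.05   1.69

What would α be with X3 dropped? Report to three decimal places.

α = 0.417

Remaining items: X1, X2, X4, X5, X6, X7 (k = 6).
Σσ²ᵢ = 2.34 + 1.25 + 0.64 + 1.54 + 0.92 + 1.69 = 8.38
Var(T) = 8.38 + 2 × 2.23 = 12.84
α (item deleted) = (6/5)·(1 − 8.38/12.84) = 0.417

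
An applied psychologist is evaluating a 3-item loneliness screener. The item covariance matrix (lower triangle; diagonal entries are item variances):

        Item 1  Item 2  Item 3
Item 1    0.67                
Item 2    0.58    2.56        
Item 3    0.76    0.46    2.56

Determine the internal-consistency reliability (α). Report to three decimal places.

ΣVar(i) = 0.67 + 2.56 + 2.56 = 5.79
Σ_{i<j} σ_ij = 1.80
σ²_total = 5.79 + 2 × 1.80 = 9.39
α = (k/(k−1))·(1 − ΣVar(i)/σ²_total) = (3/2)·(1 − 5.79/9.39) = 0.575

α = 0.575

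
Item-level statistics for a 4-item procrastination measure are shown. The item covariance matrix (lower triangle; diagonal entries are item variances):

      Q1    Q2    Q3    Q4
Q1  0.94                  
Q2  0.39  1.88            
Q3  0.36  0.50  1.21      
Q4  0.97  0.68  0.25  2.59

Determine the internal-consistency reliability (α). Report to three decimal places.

Σσᵢ² = 0.94 + 1.88 + 1.21 + 2.59 = 6.62
Σ_{i<j} σ_ij = 3.15
σ²_total = 6.62 + 2 × 3.15 = 12.92
α = (k/(k−1))·(1 − Σσᵢ²/σ²_total) = (4/3)·(1 − 6.62/12.92) = 0.650

α = 0.650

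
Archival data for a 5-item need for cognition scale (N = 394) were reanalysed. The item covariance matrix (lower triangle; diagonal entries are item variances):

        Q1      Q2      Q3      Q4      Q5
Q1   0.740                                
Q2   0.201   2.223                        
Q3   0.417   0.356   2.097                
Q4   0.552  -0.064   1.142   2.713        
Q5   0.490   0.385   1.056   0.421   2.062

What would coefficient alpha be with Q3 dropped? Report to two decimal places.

Remaining items: Q1, Q2, Q4, Q5 (k = 4).
ΣVar(i) = 0.740 + 2.223 + 2.713 + 2.062 = 7.738
total variance = 7.738 + 2 × 1.985 = 11.708
α (item deleted) = (4/3)·(1 − 7.738/11.708) = 0.45

coefficient alpha = 0.45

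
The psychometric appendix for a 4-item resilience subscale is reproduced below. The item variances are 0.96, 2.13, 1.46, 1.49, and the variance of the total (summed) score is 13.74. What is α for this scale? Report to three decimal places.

Σσ²ᵢ = 0.96 + 2.13 + 1.46 + 1.49 = 6.04
α = (k/(k−1))·(1 − Σσ²ᵢ/σ²_T) = (4/3)·(1 − 6.04/13.74) = 0.747

α = 0.747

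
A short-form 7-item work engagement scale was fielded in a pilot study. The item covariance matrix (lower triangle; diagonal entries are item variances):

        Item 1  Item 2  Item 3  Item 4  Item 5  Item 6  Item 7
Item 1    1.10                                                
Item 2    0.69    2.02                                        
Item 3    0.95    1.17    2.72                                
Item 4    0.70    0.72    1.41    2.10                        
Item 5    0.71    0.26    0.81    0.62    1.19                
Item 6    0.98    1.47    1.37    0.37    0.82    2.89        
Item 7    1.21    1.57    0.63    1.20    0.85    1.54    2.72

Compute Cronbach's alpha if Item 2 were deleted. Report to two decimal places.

Cronbach's alpha = 0.83

Remaining items: Item 1, Item 3, Item 4, Item 5, Item 6, Item 7 (k = 6).
Σσ²ᵢ = 1.10 + 2.72 + 2.10 + 1.19 + 2.89 + 2.72 = 12.72
σ²_T = 12.72 + 2 × 14.17 = 41.06
α (item deleted) = (6/5)·(1 − 12.72/41.06) = 0.83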